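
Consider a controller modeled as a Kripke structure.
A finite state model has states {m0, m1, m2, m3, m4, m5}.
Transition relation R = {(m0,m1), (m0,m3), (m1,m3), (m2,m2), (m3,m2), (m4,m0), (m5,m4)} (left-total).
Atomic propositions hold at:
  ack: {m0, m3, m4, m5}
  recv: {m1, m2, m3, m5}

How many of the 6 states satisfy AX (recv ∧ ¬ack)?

2

Sat(¬ack) = {m1, m2}
Sat(recv ∧ ¬ack) = {m1, m2}
Sat(AX (recv ∧ ¬ack)) = {s : every successor in {m1, m2}} = {m2, m3}
|Sat(AX (recv ∧ ¬ack))| = |{m2, m3}| = 2.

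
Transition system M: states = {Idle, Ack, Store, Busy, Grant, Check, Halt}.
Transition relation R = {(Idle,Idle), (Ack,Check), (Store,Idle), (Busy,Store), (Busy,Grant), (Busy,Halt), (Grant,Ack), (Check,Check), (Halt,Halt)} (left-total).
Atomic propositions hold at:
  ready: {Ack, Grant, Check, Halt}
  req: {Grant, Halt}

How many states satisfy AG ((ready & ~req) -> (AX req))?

Sat(~req) = {Idle, Ack, Store, Busy, Check}
Sat(ready & ~req) = {Ack, Check}
Sat(AX req) = {s : every successor in {Grant, Halt}} = {Halt}
Sat((ready & ~req) -> (AX req)) = {Idle, Store, Busy, Grant, Halt}
AG ((ready & ~req) -> (AX req)): greatest fixpoint, start Z0 = {Idle, Store, Busy, Grant, Halt}, keep only states in Sat with every successor in Z. Z1 = {Idle, Store, Busy, Halt}; Z2 = {Idle, Store, Halt}; fixed.
Sat(AG ((ready & ~req) -> (AX req))) = {Idle, Store, Halt}
|Sat(AG ((ready & ~req) -> (AX req)))| = |{Idle, Store, Halt}| = 3.

3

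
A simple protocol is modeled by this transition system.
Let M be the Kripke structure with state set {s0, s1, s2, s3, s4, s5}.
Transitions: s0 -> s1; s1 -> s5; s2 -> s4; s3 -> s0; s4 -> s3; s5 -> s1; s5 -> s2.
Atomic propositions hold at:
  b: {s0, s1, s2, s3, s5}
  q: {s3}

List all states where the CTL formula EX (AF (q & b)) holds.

{s2, s4, s5}

Sat(q & b) = {s3}
AF (q & b): least fixpoint, start Z0 = {s3}, add states with every successor in Z. Z1 = {s3, s4}; Z2 = {s2, s3, s4}; fixed.
Sat(AF (q & b)) = {s2, s3, s4}
Sat(EX (AF (q & b))) = {s : some successor in {s2, s3, s4}} = {s2, s4, s5}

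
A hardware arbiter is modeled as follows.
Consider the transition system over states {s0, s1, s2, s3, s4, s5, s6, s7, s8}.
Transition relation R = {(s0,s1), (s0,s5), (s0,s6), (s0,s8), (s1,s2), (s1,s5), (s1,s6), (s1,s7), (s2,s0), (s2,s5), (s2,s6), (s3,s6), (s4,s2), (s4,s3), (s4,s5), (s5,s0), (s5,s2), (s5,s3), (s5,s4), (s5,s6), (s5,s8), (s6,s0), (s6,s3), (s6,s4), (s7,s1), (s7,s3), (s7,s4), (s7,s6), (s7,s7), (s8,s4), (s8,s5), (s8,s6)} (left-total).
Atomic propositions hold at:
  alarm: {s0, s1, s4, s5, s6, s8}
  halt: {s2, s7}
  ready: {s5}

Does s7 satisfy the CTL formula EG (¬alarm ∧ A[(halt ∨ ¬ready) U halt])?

Yes

Sat(¬alarm) = {s2, s3, s7}
Sat(¬ready) = {s0, s1, s2, s3, s4, s6, s7, s8}
Sat(halt ∨ ¬ready) = {s0, s1, s2, s3, s4, s6, s7, s8}
A[(halt ∨ ¬ready) U halt]: least fixpoint, start Z0 = Sat(halt) = {s2, s7}, add states in Sat(halt ∨ ¬ready) with every successor in Z. Already a fixed point.
Sat(A[(halt ∨ ¬ready) U halt]) = {s2, s7}
Sat(¬alarm ∧ A[(halt ∨ ¬ready) U halt]) = {s2, s7}
EG (¬alarm ∧ A[(halt ∨ ¬ready) U halt]): greatest fixpoint, start Z0 = {s2, s7}, keep only states in Sat with some successor in Z. Z1 = {s7}; fixed.
Sat(EG (¬alarm ∧ A[(halt ∨ ¬ready) U halt])) = {s7}
s7 ∈ Sat(EG (¬alarm ∧ A[(halt ∨ ¬ready) U halt])) = {s7}, so the formula holds at s7.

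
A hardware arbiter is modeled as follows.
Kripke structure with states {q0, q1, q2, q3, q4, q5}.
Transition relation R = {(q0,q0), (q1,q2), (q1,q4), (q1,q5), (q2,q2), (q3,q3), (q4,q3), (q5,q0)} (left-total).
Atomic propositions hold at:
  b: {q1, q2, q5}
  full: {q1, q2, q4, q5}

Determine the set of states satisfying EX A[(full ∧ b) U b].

Sat(full ∧ b) = {q1, q2, q5}
A[(full ∧ b) U b]: least fixpoint, start Z0 = Sat(b) = {q1, q2, q5}, add states in Sat(full ∧ b) with every successor in Z. Already a fixed point.
Sat(A[(full ∧ b) U b]) = {q1, q2, q5}
Sat(EX A[(full ∧ b) U b]) = {s : some successor in {q1, q2, q5}} = {q1, q2}

{q1, q2}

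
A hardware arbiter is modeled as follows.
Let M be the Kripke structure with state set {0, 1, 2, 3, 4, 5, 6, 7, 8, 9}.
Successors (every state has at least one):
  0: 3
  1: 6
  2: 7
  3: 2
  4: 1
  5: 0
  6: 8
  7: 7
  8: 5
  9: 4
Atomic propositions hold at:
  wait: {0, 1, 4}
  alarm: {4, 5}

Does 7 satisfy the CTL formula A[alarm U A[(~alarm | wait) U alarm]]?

No

Sat(~alarm) = {0, 1, 2, 3, 6, 7, 8, 9}
Sat(~alarm | wait) = {0, 1, 2, 3, 4, 6, 7, 8, 9}
A[(~alarm | wait) U alarm]: least fixpoint, start Z0 = Sat(alarm) = {4, 5}, add states in Sat(~alarm | wait) with every successor in Z. Z1 = {4, 5, 8, 9}; Z2 = {4, 5, 6, 8, 9}; Z3 = {1, 4, 5, 6, 8, 9}; fixed.
Sat(A[(~alarm | wait) U alarm]) = {1, 4, 5, 6, 8, 9}
A[alarm U A[(~alarm | wait) U alarm]]: least fixpoint, start Z0 = Sat(A[(~alarm | wait) U alarm]) = {1, 4, 5, 6, 8, 9}, add states in Sat(alarm) with every successor in Z. Already a fixed point.
Sat(A[alarm U A[(~alarm | wait) U alarm]]) = {1, 4, 5, 6, 8, 9}
7 ∉ Sat(A[alarm U A[(~alarm | wait) U alarm]]) = {1, 4, 5, 6, 8, 9}, so the formula does not hold at 7.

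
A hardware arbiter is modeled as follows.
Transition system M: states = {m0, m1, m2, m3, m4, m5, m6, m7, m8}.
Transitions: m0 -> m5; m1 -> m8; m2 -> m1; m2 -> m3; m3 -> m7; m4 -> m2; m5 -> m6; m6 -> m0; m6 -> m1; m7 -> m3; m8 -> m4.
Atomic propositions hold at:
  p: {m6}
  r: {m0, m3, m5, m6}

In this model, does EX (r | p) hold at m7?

Sat(r | p) = {m0, m3, m5, m6}
Sat(EX (r | p)) = {s : some successor in {m0, m3, m5, m6}} = {m0, m2, m5, m6, m7}
m7 ∈ Sat(EX (r | p)) = {m0, m2, m5, m6, m7}, so the formula holds at m7.

Yes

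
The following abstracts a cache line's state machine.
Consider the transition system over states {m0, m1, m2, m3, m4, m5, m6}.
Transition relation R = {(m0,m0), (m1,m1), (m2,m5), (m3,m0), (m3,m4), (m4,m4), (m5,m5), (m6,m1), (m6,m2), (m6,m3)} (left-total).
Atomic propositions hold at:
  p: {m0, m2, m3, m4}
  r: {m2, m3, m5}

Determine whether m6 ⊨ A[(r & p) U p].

No

Sat(r & p) = {m2, m3}
A[(r & p) U p]: least fixpoint, start Z0 = Sat(p) = {m0, m2, m3, m4}, add states in Sat(r & p) with every successor in Z. Already a fixed point.
Sat(A[(r & p) U p]) = {m0, m2, m3, m4}
m6 ∉ Sat(A[(r & p) U p]) = {m0, m2, m3, m4}, so the formula does not hold at m6.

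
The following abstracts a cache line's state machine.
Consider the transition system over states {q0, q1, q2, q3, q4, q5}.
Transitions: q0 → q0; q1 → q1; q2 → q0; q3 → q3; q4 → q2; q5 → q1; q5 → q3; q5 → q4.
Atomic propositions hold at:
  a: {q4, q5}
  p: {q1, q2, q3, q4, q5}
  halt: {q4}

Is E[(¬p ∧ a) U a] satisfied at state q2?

Sat(¬p) = {q0}
Sat(¬p ∧ a) = ∅
E[(¬p ∧ a) U a]: least fixpoint, start Z0 = Sat(a) = {q4, q5}, add states in Sat(¬p ∧ a) with some successor in Z. Already a fixed point.
Sat(E[(¬p ∧ a) U a]) = {q4, q5}
q2 ∉ Sat(E[(¬p ∧ a) U a]) = {q4, q5}, so the formula does not hold at q2.

No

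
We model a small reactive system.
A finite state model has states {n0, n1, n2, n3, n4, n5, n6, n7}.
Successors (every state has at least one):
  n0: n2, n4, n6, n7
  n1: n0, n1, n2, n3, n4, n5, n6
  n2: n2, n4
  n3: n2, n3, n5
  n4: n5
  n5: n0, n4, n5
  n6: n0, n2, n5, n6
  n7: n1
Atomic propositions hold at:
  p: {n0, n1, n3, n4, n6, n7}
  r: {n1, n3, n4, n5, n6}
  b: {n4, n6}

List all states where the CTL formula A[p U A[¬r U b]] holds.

Sat(¬r) = {n0, n2, n7}
A[¬r U b]: least fixpoint, start Z0 = Sat(b) = {n4, n6}, add states in Sat(¬r) with every successor in Z. Already a fixed point.
Sat(A[¬r U b]) = {n4, n6}
A[p U A[¬r U b]]: least fixpoint, start Z0 = Sat(A[¬r U b]) = {n4, n6}, add states in Sat(p) with every successor in Z. Already a fixed point.
Sat(A[p U A[¬r U b]]) = {n4, n6}

{n4, n6}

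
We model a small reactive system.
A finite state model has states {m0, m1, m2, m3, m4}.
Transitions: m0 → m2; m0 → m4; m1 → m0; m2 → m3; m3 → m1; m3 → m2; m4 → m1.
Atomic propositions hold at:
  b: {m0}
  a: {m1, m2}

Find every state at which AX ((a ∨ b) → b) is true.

{m1, m2}

Sat(a ∨ b) = {m0, m1, m2}
Sat((a ∨ b) → b) = {m0, m3, m4}
Sat(AX ((a ∨ b) → b)) = {s : every successor in {m0, m3, m4}} = {m1, m2}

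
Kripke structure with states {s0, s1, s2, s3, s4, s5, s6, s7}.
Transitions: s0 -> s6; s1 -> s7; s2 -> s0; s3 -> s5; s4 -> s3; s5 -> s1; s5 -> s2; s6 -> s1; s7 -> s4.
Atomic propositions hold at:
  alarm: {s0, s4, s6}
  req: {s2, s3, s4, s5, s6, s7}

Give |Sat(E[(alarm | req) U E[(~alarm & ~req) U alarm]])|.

7

Sat(alarm | req) = {s0, s2, s3, s4, s5, s6, s7}
Sat(~alarm) = {s1, s2, s3, s5, s7}
Sat(~req) = {s0, s1}
Sat(~alarm & ~req) = {s1}
E[(~alarm & ~req) U alarm]: least fixpoint, start Z0 = Sat(alarm) = {s0, s4, s6}, add states in Sat(~alarm & ~req) with some successor in Z. Already a fixed point.
Sat(E[(~alarm & ~req) U alarm]) = {s0, s4, s6}
E[(alarm | req) U E[(~alarm & ~req) U alarm]]: least fixpoint, start Z0 = Sat(E[(~alarm & ~req) U alarm]) = {s0, s4, s6}, add states in Sat(alarm | req) with some successor in Z. Z1 = {s0, s2, s4, s6, s7}; Z2 = {s0, s2, s4, s5, s6, s7}; Z3 = {s0, s2, s3, s4, s5, s6, s7}; fixed.
Sat(E[(alarm | req) U E[(~alarm & ~req) U alarm]]) = {s0, s2, s3, s4, s5, s6, s7}
|Sat(E[(alarm | req) U E[(~alarm & ~req) U alarm]])| = |{s0, s2, s3, s4, s5, s6, s7}| = 7.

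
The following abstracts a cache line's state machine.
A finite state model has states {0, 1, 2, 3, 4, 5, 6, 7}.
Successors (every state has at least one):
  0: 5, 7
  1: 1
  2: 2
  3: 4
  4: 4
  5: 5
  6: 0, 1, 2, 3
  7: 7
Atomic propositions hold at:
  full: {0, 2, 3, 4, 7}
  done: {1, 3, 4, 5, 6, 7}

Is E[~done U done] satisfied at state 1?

Yes

Sat(~done) = {0, 2}
E[~done U done]: least fixpoint, start Z0 = Sat(done) = {1, 3, 4, 5, 6, 7}, add states in Sat(~done) with some successor in Z. Z1 = {0, 1, 3, 4, 5, 6, 7}; fixed.
Sat(E[~done U done]) = {0, 1, 3, 4, 5, 6, 7}
1 ∈ Sat(E[~done U done]) = {0, 1, 3, 4, 5, 6, 7}, so the formula holds at 1.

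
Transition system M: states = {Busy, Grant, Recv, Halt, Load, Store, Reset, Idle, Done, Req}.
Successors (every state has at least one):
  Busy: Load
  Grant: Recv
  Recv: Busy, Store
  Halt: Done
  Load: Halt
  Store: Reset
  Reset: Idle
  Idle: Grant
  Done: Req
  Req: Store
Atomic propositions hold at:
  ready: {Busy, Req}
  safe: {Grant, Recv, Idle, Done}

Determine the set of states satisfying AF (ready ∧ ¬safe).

Sat(¬safe) = {Busy, Halt, Load, Store, Reset, Req}
Sat(ready ∧ ¬safe) = {Busy, Req}
AF (ready ∧ ¬safe): least fixpoint, start Z0 = {Busy, Req}, add states with every successor in Z. Z1 = {Busy, Done, Req}; Z2 = {Busy, Halt, Done, Req}; Z3 = {Busy, Halt, Load, Done, Req}; fixed.
Sat(AF (ready ∧ ¬safe)) = {Busy, Halt, Load, Done, Req}

{Busy, Halt, Load, Done, Req}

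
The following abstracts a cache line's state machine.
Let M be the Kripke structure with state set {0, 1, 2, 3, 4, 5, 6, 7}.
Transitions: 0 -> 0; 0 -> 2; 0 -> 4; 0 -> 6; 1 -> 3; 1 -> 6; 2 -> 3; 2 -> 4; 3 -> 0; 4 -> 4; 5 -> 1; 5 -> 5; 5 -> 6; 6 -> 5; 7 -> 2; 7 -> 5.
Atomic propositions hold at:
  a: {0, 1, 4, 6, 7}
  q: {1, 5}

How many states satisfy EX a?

Sat(EX a) = {s : some successor in {0, 1, 4, 6, 7}} = {0, 1, 2, 3, 4, 5}
|Sat(EX a)| = |{0, 1, 2, 3, 4, 5}| = 6.

6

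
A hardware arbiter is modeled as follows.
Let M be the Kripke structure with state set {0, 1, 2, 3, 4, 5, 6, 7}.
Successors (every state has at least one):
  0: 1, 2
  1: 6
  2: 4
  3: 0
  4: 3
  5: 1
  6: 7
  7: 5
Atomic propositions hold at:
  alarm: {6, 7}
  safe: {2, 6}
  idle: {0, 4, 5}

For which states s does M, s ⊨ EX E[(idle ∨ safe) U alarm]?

Sat(idle ∨ safe) = {0, 2, 4, 5, 6}
E[(idle ∨ safe) U alarm]: least fixpoint, start Z0 = Sat(alarm) = {6, 7}, add states in Sat(idle ∨ safe) with some successor in Z. Already a fixed point.
Sat(E[(idle ∨ safe) U alarm]) = {6, 7}
Sat(EX E[(idle ∨ safe) U alarm]) = {s : some successor in {6, 7}} = {1, 6}

{1, 6}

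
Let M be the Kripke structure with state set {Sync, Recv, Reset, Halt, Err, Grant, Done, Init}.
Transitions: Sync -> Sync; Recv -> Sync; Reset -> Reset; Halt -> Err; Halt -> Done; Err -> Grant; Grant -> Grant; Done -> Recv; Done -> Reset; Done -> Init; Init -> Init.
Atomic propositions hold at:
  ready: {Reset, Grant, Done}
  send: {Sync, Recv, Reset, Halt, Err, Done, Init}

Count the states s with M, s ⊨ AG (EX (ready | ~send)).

Sat(~send) = {Grant}
Sat(ready | ~send) = {Reset, Grant, Done}
Sat(EX (ready | ~send)) = {s : some successor in {Reset, Grant, Done}} = {Reset, Halt, Err, Grant, Done}
AG (EX (ready | ~send)): greatest fixpoint, start Z0 = {Reset, Halt, Err, Grant, Done}, keep only states in Sat with every successor in Z. Z1 = {Reset, Halt, Err, Grant}; Z2 = {Reset, Err, Grant}; fixed.
Sat(AG (EX (ready | ~send))) = {Reset, Err, Grant}
|Sat(AG (EX (ready | ~send)))| = |{Reset, Err, Grant}| = 3.

3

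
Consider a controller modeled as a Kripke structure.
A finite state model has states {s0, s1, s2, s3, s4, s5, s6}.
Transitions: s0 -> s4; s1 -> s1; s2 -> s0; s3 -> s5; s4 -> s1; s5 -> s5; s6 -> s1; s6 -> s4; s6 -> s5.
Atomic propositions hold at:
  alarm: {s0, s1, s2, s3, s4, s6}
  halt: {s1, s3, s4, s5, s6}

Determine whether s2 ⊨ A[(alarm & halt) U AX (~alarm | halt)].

No

Sat(alarm & halt) = {s1, s3, s4, s6}
Sat(~alarm) = {s5}
Sat(~alarm | halt) = {s1, s3, s4, s5, s6}
Sat(AX (~alarm | halt)) = {s : every successor in {s1, s3, s4, s5, s6}} = {s0, s1, s3, s4, s5, s6}
A[(alarm & halt) U AX (~alarm | halt)]: least fixpoint, start Z0 = Sat(AX (~alarm | halt)) = {s0, s1, s3, s4, s5, s6}, add states in Sat(alarm & halt) with every successor in Z. Already a fixed point.
Sat(A[(alarm & halt) U AX (~alarm | halt)]) = {s0, s1, s3, s4, s5, s6}
s2 ∉ Sat(A[(alarm & halt) U AX (~alarm | halt)]) = {s0, s1, s3, s4, s5, s6}, so the formula does not hold at s2.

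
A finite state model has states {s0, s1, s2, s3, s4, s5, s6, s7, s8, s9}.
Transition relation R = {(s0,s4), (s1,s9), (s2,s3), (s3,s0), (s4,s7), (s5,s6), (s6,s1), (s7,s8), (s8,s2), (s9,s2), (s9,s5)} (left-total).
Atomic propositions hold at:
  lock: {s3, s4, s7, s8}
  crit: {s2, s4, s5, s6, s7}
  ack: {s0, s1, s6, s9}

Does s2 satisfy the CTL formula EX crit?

Sat(EX crit) = {s : some successor in {s2, s4, s5, s6, s7}} = {s0, s4, s5, s8, s9}
s2 ∉ Sat(EX crit) = {s0, s4, s5, s8, s9}, so the formula does not hold at s2.

No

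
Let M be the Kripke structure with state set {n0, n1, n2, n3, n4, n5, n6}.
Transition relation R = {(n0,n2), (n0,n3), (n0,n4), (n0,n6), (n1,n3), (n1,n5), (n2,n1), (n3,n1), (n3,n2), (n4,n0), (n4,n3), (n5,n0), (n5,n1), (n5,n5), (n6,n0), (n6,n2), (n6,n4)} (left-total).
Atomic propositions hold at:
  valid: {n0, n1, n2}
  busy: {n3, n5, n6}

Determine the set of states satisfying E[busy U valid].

E[busy U valid]: least fixpoint, start Z0 = Sat(valid) = {n0, n1, n2}, add states in Sat(busy) with some successor in Z. Z1 = {n0, n1, n2, n3, n5, n6}; fixed.
Sat(E[busy U valid]) = {n0, n1, n2, n3, n5, n6}

{n0, n1, n2, n3, n5, n6}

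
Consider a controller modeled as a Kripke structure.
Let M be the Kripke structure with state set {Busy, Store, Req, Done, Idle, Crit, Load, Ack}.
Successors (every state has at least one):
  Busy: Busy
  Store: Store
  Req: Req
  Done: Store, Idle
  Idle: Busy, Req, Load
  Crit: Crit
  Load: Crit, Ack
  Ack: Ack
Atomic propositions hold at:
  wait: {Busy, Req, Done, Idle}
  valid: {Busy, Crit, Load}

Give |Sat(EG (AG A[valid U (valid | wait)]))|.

Sat(valid | wait) = {Busy, Req, Done, Idle, Crit, Load}
A[valid U (valid | wait)]: least fixpoint, start Z0 = Sat((valid | wait)) = {Busy, Req, Done, Idle, Crit, Load}, add states in Sat(valid) with every successor in Z. Already a fixed point.
Sat(A[valid U (valid | wait)]) = {Busy, Req, Done, Idle, Crit, Load}
AG A[valid U (valid | wait)]: greatest fixpoint, start Z0 = {Busy, Req, Done, Idle, Crit, Load}, keep only states in Sat with every successor in Z. Z1 = {Busy, Req, Idle, Crit}; Z2 = {Busy, Req, Crit}; fixed.
Sat(AG A[valid U (valid | wait)]) = {Busy, Req, Crit}
EG (AG A[valid U (valid | wait)]): greatest fixpoint, start Z0 = {Busy, Req, Crit}, keep only states in Sat with some successor in Z. Already a fixed point.
Sat(EG (AG A[valid U (valid | wait)])) = {Busy, Req, Crit}
|Sat(EG (AG A[valid U (valid | wait)]))| = |{Busy, Req, Crit}| = 3.

3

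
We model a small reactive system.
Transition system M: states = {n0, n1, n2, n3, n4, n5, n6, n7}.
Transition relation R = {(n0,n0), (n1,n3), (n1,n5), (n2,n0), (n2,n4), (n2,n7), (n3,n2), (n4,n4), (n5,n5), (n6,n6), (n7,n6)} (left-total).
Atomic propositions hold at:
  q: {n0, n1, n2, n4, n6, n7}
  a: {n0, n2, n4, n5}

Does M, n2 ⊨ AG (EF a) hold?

EF a: least fixpoint, start Z0 = {n0, n2, n4, n5}, add states with some successor in Z. Z1 = {n0, n1, n2, n3, n4, n5}; fixed.
Sat(EF a) = {n0, n1, n2, n3, n4, n5}
AG (EF a): greatest fixpoint, start Z0 = {n0, n1, n2, n3, n4, n5}, keep only states in Sat with every successor in Z. Z1 = {n0, n1, n3, n4, n5}; Z2 = {n0, n1, n4, n5}; Z3 = {n0, n4, n5}; fixed.
Sat(AG (EF a)) = {n0, n4, n5}
n2 ∉ Sat(AG (EF a)) = {n0, n4, n5}, so the formula does not hold at n2.

No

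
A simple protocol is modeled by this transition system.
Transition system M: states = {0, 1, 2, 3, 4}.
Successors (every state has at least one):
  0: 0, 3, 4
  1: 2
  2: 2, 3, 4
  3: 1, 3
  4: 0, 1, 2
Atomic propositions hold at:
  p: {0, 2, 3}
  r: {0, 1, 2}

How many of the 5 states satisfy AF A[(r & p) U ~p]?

2

Sat(r & p) = {0, 2}
Sat(~p) = {1, 4}
A[(r & p) U ~p]: least fixpoint, start Z0 = Sat(~p) = {1, 4}, add states in Sat(r & p) with every successor in Z. Already a fixed point.
Sat(A[(r & p) U ~p]) = {1, 4}
AF A[(r & p) U ~p]: least fixpoint, start Z0 = {1, 4}, add states with every successor in Z. Already a fixed point.
Sat(AF A[(r & p) U ~p]) = {1, 4}
|Sat(AF A[(r & p) U ~p])| = |{1, 4}| = 2.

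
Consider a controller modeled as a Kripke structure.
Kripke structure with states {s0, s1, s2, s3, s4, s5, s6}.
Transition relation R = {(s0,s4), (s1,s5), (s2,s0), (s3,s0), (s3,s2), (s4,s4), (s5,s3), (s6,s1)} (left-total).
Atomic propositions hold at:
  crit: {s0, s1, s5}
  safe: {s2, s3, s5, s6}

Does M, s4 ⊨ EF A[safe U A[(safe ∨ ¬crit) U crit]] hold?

Sat(¬crit) = {s2, s3, s4, s6}
Sat(safe ∨ ¬crit) = {s2, s3, s4, s5, s6}
A[(safe ∨ ¬crit) U crit]: least fixpoint, start Z0 = Sat(crit) = {s0, s1, s5}, add states in Sat(safe ∨ ¬crit) with every successor in Z. Z1 = {s0, s1, s2, s5, s6}; Z2 = {s0, s1, s2, s3, s5, s6}; fixed.
Sat(A[(safe ∨ ¬crit) U crit]) = {s0, s1, s2, s3, s5, s6}
A[safe U A[(safe ∨ ¬crit) U crit]]: least fixpoint, start Z0 = Sat(A[(safe ∨ ¬crit) U crit]) = {s0, s1, s2, s3, s5, s6}, add states in Sat(safe) with every successor in Z. Already a fixed point.
Sat(A[safe U A[(safe ∨ ¬crit) U crit]]) = {s0, s1, s2, s3, s5, s6}
EF A[safe U A[(safe ∨ ¬crit) U crit]]: least fixpoint, start Z0 = {s0, s1, s2, s3, s5, s6}, add states with some successor in Z. Already a fixed point.
Sat(EF A[safe U A[(safe ∨ ¬crit) U crit]]) = {s0, s1, s2, s3, s5, s6}
s4 ∉ Sat(EF A[safe U A[(safe ∨ ¬crit) U crit]]) = {s0, s1, s2, s3, s5, s6}, so the formula does not hold at s4.

No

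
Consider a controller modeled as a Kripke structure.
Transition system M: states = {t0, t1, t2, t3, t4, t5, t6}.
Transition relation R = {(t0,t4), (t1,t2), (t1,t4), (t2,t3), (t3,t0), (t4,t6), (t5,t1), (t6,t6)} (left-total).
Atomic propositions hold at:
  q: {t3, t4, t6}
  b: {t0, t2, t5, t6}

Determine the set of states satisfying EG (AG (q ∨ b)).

{t0, t2, t3, t4, t6}

Sat(q ∨ b) = {t0, t2, t3, t4, t5, t6}
AG (q ∨ b): greatest fixpoint, start Z0 = {t0, t2, t3, t4, t5, t6}, keep only states in Sat with every successor in Z. Z1 = {t0, t2, t3, t4, t6}; fixed.
Sat(AG (q ∨ b)) = {t0, t2, t3, t4, t6}
EG (AG (q ∨ b)): greatest fixpoint, start Z0 = {t0, t2, t3, t4, t6}, keep only states in Sat with some successor in Z. Already a fixed point.
Sat(EG (AG (q ∨ b))) = {t0, t2, t3, t4, t6}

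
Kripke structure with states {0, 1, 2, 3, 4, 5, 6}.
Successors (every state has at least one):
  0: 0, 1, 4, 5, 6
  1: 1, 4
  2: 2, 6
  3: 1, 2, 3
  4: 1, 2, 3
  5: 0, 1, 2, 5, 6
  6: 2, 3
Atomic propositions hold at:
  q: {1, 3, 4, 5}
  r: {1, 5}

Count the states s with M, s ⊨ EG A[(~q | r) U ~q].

Sat(~q) = {0, 2, 6}
Sat(~q | r) = {0, 1, 2, 5, 6}
A[(~q | r) U ~q]: least fixpoint, start Z0 = Sat(~q) = {0, 2, 6}, add states in Sat(~q | r) with every successor in Z. Already a fixed point.
Sat(A[(~q | r) U ~q]) = {0, 2, 6}
EG A[(~q | r) U ~q]: greatest fixpoint, start Z0 = {0, 2, 6}, keep only states in Sat with some successor in Z. Already a fixed point.
Sat(EG A[(~q | r) U ~q]) = {0, 2, 6}
|Sat(EG A[(~q | r) U ~q])| = |{0, 2, 6}| = 3.

3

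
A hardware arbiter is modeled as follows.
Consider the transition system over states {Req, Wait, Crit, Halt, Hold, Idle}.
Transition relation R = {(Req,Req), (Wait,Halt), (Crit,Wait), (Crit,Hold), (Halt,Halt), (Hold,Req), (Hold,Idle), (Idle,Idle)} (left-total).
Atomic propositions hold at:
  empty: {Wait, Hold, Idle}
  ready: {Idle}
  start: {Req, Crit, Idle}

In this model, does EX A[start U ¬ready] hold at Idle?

No

Sat(¬ready) = {Req, Wait, Crit, Halt, Hold}
A[start U ¬ready]: least fixpoint, start Z0 = Sat(¬ready) = {Req, Wait, Crit, Halt, Hold}, add states in Sat(start) with every successor in Z. Already a fixed point.
Sat(A[start U ¬ready]) = {Req, Wait, Crit, Halt, Hold}
Sat(EX A[start U ¬ready]) = {s : some successor in {Req, Wait, Crit, Halt, Hold}} = {Req, Wait, Crit, Halt, Hold}
Idle ∉ Sat(EX A[start U ¬ready]) = {Req, Wait, Crit, Halt, Hold}, so the formula does not hold at Idle.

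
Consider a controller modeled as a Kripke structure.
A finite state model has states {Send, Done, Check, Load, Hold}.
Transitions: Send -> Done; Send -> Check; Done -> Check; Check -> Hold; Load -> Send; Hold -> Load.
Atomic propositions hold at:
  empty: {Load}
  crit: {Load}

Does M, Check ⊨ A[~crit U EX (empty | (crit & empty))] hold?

Yes

Sat(~crit) = {Send, Done, Check, Hold}
Sat(crit & empty) = {Load}
Sat(empty | (crit & empty)) = {Load}
Sat(EX (empty | (crit & empty))) = {s : some successor in {Load}} = {Hold}
A[~crit U EX (empty | (crit & empty))]: least fixpoint, start Z0 = Sat(EX (empty | (crit & empty))) = {Hold}, add states in Sat(~crit) with every successor in Z. Z1 = {Check, Hold}; Z2 = {Done, Check, Hold}; Z3 = {Send, Done, Check, Hold}; fixed.
Sat(A[~crit U EX (empty | (crit & empty))]) = {Send, Done, Check, Hold}
Check ∈ Sat(A[~crit U EX (empty | (crit & empty))]) = {Send, Done, Check, Hold}, so the formula holds at Check.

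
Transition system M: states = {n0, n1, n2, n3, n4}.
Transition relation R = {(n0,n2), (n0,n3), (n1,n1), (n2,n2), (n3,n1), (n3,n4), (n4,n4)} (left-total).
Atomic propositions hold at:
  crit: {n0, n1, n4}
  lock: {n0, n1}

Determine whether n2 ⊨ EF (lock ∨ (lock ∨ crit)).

Sat(lock ∨ crit) = {n0, n1, n4}
Sat(lock ∨ (lock ∨ crit)) = {n0, n1, n4}
EF (lock ∨ (lock ∨ crit)): least fixpoint, start Z0 = {n0, n1, n4}, add states with some successor in Z. Z1 = {n0, n1, n3, n4}; fixed.
Sat(EF (lock ∨ (lock ∨ crit))) = {n0, n1, n3, n4}
n2 ∉ Sat(EF (lock ∨ (lock ∨ crit))) = {n0, n1, n3, n4}, so the formula does not hold at n2.

No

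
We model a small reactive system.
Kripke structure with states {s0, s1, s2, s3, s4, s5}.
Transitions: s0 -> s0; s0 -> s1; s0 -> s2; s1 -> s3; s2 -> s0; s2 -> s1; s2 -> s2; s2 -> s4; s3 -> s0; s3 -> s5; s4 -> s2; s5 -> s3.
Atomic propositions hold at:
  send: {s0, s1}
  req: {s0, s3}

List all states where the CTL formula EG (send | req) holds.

{s0, s1, s3}

Sat(send | req) = {s0, s1, s3}
EG (send | req): greatest fixpoint, start Z0 = {s0, s1, s3}, keep only states in Sat with some successor in Z. Already a fixed point.
Sat(EG (send | req)) = {s0, s1, s3}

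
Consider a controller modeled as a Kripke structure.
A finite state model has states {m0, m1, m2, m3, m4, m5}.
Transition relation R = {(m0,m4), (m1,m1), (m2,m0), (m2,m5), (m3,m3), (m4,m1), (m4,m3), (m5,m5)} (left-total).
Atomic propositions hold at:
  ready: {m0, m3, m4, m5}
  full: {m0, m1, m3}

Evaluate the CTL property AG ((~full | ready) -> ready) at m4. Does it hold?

Yes

Sat(~full) = {m2, m4, m5}
Sat(~full | ready) = {m0, m2, m3, m4, m5}
Sat((~full | ready) -> ready) = {m0, m1, m3, m4, m5}
AG ((~full | ready) -> ready): greatest fixpoint, start Z0 = {m0, m1, m3, m4, m5}, keep only states in Sat with every successor in Z. Already a fixed point.
Sat(AG ((~full | ready) -> ready)) = {m0, m1, m3, m4, m5}
m4 ∈ Sat(AG ((~full | ready) -> ready)) = {m0, m1, m3, m4, m5}, so the formula holds at m4.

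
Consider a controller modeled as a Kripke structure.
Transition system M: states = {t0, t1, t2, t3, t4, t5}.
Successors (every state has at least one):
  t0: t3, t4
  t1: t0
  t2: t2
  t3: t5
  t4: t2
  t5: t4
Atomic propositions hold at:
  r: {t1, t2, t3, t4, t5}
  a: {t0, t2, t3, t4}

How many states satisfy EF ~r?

Sat(~r) = {t0}
EF ~r: least fixpoint, start Z0 = {t0}, add states with some successor in Z. Z1 = {t0, t1}; fixed.
Sat(EF ~r) = {t0, t1}
|Sat(EF ~r)| = |{t0, t1}| = 2.

2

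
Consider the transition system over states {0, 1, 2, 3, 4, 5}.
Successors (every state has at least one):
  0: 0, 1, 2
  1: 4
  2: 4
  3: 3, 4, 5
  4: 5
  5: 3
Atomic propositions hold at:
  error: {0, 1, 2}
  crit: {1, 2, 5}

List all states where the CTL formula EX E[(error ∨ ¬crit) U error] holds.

Sat(¬crit) = {0, 3, 4}
Sat(error ∨ ¬crit) = {0, 1, 2, 3, 4}
E[(error ∨ ¬crit) U error]: least fixpoint, start Z0 = Sat(error) = {0, 1, 2}, add states in Sat(error ∨ ¬crit) with some successor in Z. Already a fixed point.
Sat(E[(error ∨ ¬crit) U error]) = {0, 1, 2}
Sat(EX E[(error ∨ ¬crit) U error]) = {s : some successor in {0, 1, 2}} = {0}

{0}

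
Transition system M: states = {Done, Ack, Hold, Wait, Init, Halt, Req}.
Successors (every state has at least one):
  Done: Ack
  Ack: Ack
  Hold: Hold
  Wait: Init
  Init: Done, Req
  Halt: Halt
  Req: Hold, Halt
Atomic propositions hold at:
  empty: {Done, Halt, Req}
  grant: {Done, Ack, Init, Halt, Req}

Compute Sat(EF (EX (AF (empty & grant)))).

Sat(empty & grant) = {Done, Halt, Req}
AF (empty & grant): least fixpoint, start Z0 = {Done, Halt, Req}, add states with every successor in Z. Z1 = {Done, Init, Halt, Req}; Z2 = {Done, Wait, Init, Halt, Req}; fixed.
Sat(AF (empty & grant)) = {Done, Wait, Init, Halt, Req}
Sat(EX (AF (empty & grant))) = {s : some successor in {Done, Wait, Init, Halt, Req}} = {Wait, Init, Halt, Req}
EF (EX (AF (empty & grant))): least fixpoint, start Z0 = {Wait, Init, Halt, Req}, add states with some successor in Z. Already a fixed point.
Sat(EF (EX (AF (empty & grant)))) = {Wait, Init, Halt, Req}

{Wait, Init, Halt, Req}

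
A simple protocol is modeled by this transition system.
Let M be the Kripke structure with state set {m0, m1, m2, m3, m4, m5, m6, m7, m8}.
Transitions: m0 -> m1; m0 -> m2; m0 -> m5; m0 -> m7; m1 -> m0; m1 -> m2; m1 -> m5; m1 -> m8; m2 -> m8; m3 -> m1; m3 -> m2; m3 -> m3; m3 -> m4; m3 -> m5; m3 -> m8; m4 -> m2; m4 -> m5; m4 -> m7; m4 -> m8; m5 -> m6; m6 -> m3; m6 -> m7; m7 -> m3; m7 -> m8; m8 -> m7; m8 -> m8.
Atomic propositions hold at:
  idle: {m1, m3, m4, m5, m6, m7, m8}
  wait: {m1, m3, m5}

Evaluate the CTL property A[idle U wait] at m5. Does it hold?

A[idle U wait]: least fixpoint, start Z0 = Sat(wait) = {m1, m3, m5}, add states in Sat(idle) with every successor in Z. Already a fixed point.
Sat(A[idle U wait]) = {m1, m3, m5}
m5 ∈ Sat(A[idle U wait]) = {m1, m3, m5}, so the formula holds at m5.

Yes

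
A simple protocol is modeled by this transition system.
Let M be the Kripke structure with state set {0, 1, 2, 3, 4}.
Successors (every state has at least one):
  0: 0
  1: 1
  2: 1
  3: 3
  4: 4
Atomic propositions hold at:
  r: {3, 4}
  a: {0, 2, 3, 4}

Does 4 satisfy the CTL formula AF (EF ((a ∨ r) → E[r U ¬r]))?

Sat(a ∨ r) = {0, 2, 3, 4}
Sat(¬r) = {0, 1, 2}
E[r U ¬r]: least fixpoint, start Z0 = Sat(¬r) = {0, 1, 2}, add states in Sat(r) with some successor in Z. Already a fixed point.
Sat(E[r U ¬r]) = {0, 1, 2}
Sat((a ∨ r) → E[r U ¬r]) = {0, 1, 2}
EF ((a ∨ r) → E[r U ¬r]): least fixpoint, start Z0 = {0, 1, 2}, add states with some successor in Z. Already a fixed point.
Sat(EF ((a ∨ r) → E[r U ¬r])) = {0, 1, 2}
AF (EF ((a ∨ r) → E[r U ¬r])): least fixpoint, start Z0 = {0, 1, 2}, add states with every successor in Z. Already a fixed point.
Sat(AF (EF ((a ∨ r) → E[r U ¬r]))) = {0, 1, 2}
4 ∉ Sat(AF (EF ((a ∨ r) → E[r U ¬r]))) = {0, 1, 2}, so the formula does not hold at 4.

No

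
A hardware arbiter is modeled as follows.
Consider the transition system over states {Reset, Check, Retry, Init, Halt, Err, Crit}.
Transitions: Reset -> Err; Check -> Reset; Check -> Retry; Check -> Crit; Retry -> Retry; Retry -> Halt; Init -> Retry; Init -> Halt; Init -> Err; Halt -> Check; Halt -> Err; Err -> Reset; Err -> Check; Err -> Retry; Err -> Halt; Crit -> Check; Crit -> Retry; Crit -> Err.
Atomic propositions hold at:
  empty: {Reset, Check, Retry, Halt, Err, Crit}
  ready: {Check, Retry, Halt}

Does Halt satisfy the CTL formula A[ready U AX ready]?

No

Sat(AX ready) = {s : every successor in {Check, Retry, Halt}} = {Retry}
A[ready U AX ready]: least fixpoint, start Z0 = Sat(AX ready) = {Retry}, add states in Sat(ready) with every successor in Z. Already a fixed point.
Sat(A[ready U AX ready]) = {Retry}
Halt ∉ Sat(A[ready U AX ready]) = {Retry}, so the formula does not hold at Halt.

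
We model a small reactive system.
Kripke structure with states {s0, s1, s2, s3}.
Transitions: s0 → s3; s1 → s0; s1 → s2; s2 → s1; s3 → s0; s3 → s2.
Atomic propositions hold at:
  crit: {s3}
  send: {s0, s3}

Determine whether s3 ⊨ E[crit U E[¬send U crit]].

Yes

Sat(¬send) = {s1, s2}
E[¬send U crit]: least fixpoint, start Z0 = Sat(crit) = {s3}, add states in Sat(¬send) with some successor in Z. Already a fixed point.
Sat(E[¬send U crit]) = {s3}
E[crit U E[¬send U crit]]: least fixpoint, start Z0 = Sat(E[¬send U crit]) = {s3}, add states in Sat(crit) with some successor in Z. Already a fixed point.
Sat(E[crit U E[¬send U crit]]) = {s3}
s3 ∈ Sat(E[crit U E[¬send U crit]]) = {s3}, so the formula holds at s3.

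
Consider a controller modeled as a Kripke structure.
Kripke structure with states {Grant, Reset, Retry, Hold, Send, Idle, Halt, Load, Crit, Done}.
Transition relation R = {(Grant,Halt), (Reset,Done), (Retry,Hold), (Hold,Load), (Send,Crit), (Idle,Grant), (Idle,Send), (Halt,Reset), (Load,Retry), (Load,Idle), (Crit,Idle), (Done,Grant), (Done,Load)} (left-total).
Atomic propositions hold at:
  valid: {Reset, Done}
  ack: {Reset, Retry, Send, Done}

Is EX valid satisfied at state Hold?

Sat(EX valid) = {s : some successor in {Reset, Done}} = {Reset, Halt}
Hold ∉ Sat(EX valid) = {Reset, Halt}, so the formula does not hold at Hold.

No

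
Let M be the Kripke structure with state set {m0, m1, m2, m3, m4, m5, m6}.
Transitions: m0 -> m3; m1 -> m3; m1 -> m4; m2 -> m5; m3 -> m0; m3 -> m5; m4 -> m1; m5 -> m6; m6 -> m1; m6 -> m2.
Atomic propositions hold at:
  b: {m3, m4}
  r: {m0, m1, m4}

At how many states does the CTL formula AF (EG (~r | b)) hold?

Sat(~r) = {m2, m3, m5, m6}
Sat(~r | b) = {m2, m3, m4, m5, m6}
EG (~r | b): greatest fixpoint, start Z0 = {m2, m3, m4, m5, m6}, keep only states in Sat with some successor in Z. Z1 = {m2, m3, m5, m6}; fixed.
Sat(EG (~r | b)) = {m2, m3, m5, m6}
AF (EG (~r | b)): least fixpoint, start Z0 = {m2, m3, m5, m6}, add states with every successor in Z. Z1 = {m0, m2, m3, m5, m6}; fixed.
Sat(AF (EG (~r | b))) = {m0, m2, m3, m5, m6}
|Sat(AF (EG (~r | b)))| = |{m0, m2, m3, m5, m6}| = 5.

5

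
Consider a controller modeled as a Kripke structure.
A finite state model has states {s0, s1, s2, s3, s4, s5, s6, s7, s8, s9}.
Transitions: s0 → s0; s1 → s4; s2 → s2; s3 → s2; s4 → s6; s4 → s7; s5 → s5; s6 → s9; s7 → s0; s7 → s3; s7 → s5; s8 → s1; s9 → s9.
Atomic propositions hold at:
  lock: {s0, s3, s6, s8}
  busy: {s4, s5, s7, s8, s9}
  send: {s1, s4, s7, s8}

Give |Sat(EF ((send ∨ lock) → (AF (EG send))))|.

Sat(send ∨ lock) = {s0, s1, s3, s4, s6, s7, s8}
EG send: greatest fixpoint, start Z0 = {s1, s4, s7, s8}, keep only states in Sat with some successor in Z. Z1 = {s1, s4, s8}; Z2 = {s1, s8}; Z3 = {s8}; Z4 = ∅; fixed.
Sat(EG send) = ∅
AF (EG send): least fixpoint, start Z0 = ∅, add states with every successor in Z. Already a fixed point.
Sat(AF (EG send)) = ∅
Sat((send ∨ lock) → (AF (EG send))) = {s2, s5, s9}
EF ((send ∨ lock) → (AF (EG send))): least fixpoint, start Z0 = {s2, s5, s9}, add states with some successor in Z. Z1 = {s2, s3, s5, s6, s7, s9}; Z2 = {s2, s3, s4, s5, s6, s7, s9}; Z3 = {s1, s2, s3, s4, s5, s6, s7, s9}; Z4 = {s1, s2, s3, s4, s5, s6, s7, s8, s9}; fixed.
Sat(EF ((send ∨ lock) → (AF (EG send)))) = {s1, s2, s3, s4, s5, s6, s7, s8, s9}
|Sat(EF ((send ∨ lock) → (AF (EG send))))| = |{s1, s2, s3, s4, s5, s6, s7, s8, s9}| = 9.

9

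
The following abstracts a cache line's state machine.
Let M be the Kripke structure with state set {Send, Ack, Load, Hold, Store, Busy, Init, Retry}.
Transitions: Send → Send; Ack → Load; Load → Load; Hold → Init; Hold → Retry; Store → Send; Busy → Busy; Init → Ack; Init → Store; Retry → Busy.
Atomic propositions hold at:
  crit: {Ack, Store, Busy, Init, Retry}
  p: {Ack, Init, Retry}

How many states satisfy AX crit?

4

Sat(AX crit) = {s : every successor in {Ack, Store, Busy, Init, Retry}} = {Hold, Busy, Init, Retry}
|Sat(AX crit)| = |{Hold, Busy, Init, Retry}| = 4.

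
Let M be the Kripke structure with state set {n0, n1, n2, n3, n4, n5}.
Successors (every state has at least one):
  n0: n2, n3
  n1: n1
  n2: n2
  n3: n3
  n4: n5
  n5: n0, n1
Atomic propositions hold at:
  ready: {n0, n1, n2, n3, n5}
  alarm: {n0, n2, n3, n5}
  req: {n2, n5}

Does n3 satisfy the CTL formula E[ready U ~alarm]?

Sat(~alarm) = {n1, n4}
E[ready U ~alarm]: least fixpoint, start Z0 = Sat(~alarm) = {n1, n4}, add states in Sat(ready) with some successor in Z. Z1 = {n1, n4, n5}; fixed.
Sat(E[ready U ~alarm]) = {n1, n4, n5}
n3 ∉ Sat(E[ready U ~alarm]) = {n1, n4, n5}, so the formula does not hold at n3.

No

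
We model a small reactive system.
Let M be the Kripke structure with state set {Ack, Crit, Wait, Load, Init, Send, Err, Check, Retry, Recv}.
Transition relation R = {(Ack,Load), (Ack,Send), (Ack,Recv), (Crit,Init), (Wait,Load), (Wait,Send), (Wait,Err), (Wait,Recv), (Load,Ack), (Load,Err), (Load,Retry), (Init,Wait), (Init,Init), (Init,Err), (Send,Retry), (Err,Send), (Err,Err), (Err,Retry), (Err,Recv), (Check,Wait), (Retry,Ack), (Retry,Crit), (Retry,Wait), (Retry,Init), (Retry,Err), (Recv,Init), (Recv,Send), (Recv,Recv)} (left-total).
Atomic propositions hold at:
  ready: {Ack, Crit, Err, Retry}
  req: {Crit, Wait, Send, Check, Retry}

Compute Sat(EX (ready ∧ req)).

{Load, Send, Err, Retry}

Sat(ready ∧ req) = {Crit, Retry}
Sat(EX (ready ∧ req)) = {s : some successor in {Crit, Retry}} = {Load, Send, Err, Retry}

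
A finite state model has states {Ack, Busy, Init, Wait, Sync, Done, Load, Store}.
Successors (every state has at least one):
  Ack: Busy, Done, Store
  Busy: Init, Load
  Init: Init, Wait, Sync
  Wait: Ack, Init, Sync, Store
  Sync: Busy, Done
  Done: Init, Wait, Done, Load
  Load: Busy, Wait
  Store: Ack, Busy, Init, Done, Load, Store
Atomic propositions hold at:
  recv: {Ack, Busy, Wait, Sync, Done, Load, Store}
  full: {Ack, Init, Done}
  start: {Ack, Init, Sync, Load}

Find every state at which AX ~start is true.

{Ack, Sync, Load}

Sat(~start) = {Busy, Wait, Done, Store}
Sat(AX ~start) = {s : every successor in {Busy, Wait, Done, Store}} = {Ack, Sync, Load}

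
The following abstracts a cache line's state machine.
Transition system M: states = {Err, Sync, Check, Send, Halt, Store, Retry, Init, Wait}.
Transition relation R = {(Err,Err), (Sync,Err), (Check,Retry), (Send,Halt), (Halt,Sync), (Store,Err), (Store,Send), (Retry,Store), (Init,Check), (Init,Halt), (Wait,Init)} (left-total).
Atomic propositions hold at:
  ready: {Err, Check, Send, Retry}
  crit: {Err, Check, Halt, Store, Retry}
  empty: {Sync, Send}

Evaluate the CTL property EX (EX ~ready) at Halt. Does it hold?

Sat(~ready) = {Sync, Halt, Store, Init, Wait}
Sat(EX ~ready) = {s : some successor in {Sync, Halt, Store, Init, Wait}} = {Send, Halt, Retry, Init, Wait}
Sat(EX (EX ~ready)) = {s : some successor in {Send, Halt, Retry, Init, Wait}} = {Check, Send, Store, Init, Wait}
Halt ∉ Sat(EX (EX ~ready)) = {Check, Send, Store, Init, Wait}, so the formula does not hold at Halt.

No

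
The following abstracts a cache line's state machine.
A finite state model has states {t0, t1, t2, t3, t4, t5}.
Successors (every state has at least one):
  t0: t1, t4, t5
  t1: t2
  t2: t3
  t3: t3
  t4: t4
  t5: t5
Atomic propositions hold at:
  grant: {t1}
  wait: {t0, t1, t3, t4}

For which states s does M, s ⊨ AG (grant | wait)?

Sat(grant | wait) = {t0, t1, t3, t4}
AG (grant | wait): greatest fixpoint, start Z0 = {t0, t1, t3, t4}, keep only states in Sat with every successor in Z. Z1 = {t3, t4}; fixed.
Sat(AG (grant | wait)) = {t3, t4}

{t3, t4}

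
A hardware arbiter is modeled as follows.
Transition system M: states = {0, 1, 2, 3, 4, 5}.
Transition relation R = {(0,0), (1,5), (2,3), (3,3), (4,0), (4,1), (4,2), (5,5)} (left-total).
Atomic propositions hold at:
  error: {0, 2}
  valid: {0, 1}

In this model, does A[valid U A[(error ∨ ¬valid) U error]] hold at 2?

Yes

Sat(¬valid) = {2, 3, 4, 5}
Sat(error ∨ ¬valid) = {0, 2, 3, 4, 5}
A[(error ∨ ¬valid) U error]: least fixpoint, start Z0 = Sat(error) = {0, 2}, add states in Sat(error ∨ ¬valid) with every successor in Z. Already a fixed point.
Sat(A[(error ∨ ¬valid) U error]) = {0, 2}
A[valid U A[(error ∨ ¬valid) U error]]: least fixpoint, start Z0 = Sat(A[(error ∨ ¬valid) U error]) = {0, 2}, add states in Sat(valid) with every successor in Z. Already a fixed point.
Sat(A[valid U A[(error ∨ ¬valid) U error]]) = {0, 2}
2 ∈ Sat(A[valid U A[(error ∨ ¬valid) U error]]) = {0, 2}, so the formula holds at 2.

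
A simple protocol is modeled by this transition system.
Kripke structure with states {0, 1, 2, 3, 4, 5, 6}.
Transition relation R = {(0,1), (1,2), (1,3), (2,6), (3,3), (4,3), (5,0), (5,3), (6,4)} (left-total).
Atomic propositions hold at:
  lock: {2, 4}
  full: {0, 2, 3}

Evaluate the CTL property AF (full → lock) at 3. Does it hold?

No

Sat(full → lock) = {1, 2, 4, 5, 6}
AF (full → lock): least fixpoint, start Z0 = {1, 2, 4, 5, 6}, add states with every successor in Z. Z1 = {0, 1, 2, 4, 5, 6}; fixed.
Sat(AF (full → lock)) = {0, 1, 2, 4, 5, 6}
3 ∉ Sat(AF (full → lock)) = {0, 1, 2, 4, 5, 6}, so the formula does not hold at 3.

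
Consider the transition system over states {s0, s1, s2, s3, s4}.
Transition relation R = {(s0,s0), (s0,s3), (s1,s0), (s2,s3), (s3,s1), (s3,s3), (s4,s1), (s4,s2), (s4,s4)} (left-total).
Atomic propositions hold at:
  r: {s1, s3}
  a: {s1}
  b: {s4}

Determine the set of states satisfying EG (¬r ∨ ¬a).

{s0, s2, s3, s4}

Sat(¬r) = {s0, s2, s4}
Sat(¬a) = {s0, s2, s3, s4}
Sat(¬r ∨ ¬a) = {s0, s2, s3, s4}
EG (¬r ∨ ¬a): greatest fixpoint, start Z0 = {s0, s2, s3, s4}, keep only states in Sat with some successor in Z. Already a fixed point.
Sat(EG (¬r ∨ ¬a)) = {s0, s2, s3, s4}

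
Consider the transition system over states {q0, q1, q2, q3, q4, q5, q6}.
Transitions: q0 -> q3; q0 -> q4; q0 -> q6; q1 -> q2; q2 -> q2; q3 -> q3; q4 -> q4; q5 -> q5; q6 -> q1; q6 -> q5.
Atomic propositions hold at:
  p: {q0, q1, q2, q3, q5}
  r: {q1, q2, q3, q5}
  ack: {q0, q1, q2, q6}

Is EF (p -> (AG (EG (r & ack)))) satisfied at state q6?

Sat(r & ack) = {q1, q2}
EG (r & ack): greatest fixpoint, start Z0 = {q1, q2}, keep only states in Sat with some successor in Z. Already a fixed point.
Sat(EG (r & ack)) = {q1, q2}
AG (EG (r & ack)): greatest fixpoint, start Z0 = {q1, q2}, keep only states in Sat with every successor in Z. Already a fixed point.
Sat(AG (EG (r & ack))) = {q1, q2}
Sat(p -> (AG (EG (r & ack)))) = {q1, q2, q4, q6}
EF (p -> (AG (EG (r & ack)))): least fixpoint, start Z0 = {q1, q2, q4, q6}, add states with some successor in Z. Z1 = {q0, q1, q2, q4, q6}; fixed.
Sat(EF (p -> (AG (EG (r & ack))))) = {q0, q1, q2, q4, q6}
q6 ∈ Sat(EF (p -> (AG (EG (r & ack))))) = {q0, q1, q2, q4, q6}, so the formula holds at q6.

Yes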